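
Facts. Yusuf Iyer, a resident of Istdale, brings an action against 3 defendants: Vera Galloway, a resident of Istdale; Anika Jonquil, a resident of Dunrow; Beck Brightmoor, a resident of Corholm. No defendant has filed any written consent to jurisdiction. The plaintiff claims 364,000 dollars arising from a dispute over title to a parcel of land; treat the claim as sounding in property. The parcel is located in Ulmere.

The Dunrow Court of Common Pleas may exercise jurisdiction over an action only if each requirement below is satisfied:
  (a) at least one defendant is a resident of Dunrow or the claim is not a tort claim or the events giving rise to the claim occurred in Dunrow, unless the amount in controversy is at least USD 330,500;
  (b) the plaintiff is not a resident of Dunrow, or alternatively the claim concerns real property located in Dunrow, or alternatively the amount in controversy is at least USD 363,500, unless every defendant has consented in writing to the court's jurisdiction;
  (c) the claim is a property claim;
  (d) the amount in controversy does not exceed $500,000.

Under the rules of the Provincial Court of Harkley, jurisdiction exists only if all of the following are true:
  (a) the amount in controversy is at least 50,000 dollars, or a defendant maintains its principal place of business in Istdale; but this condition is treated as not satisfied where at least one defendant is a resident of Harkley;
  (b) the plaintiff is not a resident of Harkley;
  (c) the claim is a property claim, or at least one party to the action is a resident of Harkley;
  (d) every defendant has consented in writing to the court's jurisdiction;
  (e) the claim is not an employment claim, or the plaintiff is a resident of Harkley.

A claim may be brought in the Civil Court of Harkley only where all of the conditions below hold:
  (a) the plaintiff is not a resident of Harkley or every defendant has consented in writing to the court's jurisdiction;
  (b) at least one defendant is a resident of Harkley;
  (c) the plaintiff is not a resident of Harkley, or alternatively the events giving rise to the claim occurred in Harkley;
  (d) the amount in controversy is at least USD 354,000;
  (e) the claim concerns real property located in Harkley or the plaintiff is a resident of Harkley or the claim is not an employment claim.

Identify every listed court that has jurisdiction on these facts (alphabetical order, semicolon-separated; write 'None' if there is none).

the Dunrow Court of Common Pleas

The Dunrow Court of Common Pleas:
  (a) Anika Jonquil resides in Dunrow — that alternative is enough. Condition met.
  (b) The plaintiff resides in Istdale, which is not Dunrow, which satisfies one of the alternatives. Condition met.
  (c) The claim is a property claim. Satisfied.
  (d) The amount in controversy is $364,000, within the 500,000 dollars ceiling. Satisfied.
  → Every requirement is satisfied — jurisdiction.
The Provincial Court of Harkley:
  (a) The amount in controversy is 364,000 dollars, which meets the 50,000 dollars floor, which satisfies one of the alternatives. The exception is not triggered, since no defendant resides in Harkley (they reside in Istdale, Dunrow, Corholm). Met.
  (b) The plaintiff resides in Istdale, which is not Harkley. Met.
  (c) The claim is a property claim, so one alternative holds. Met.
  (d) No such written consent has been filed. Condition not met.
  (e) The claim is a property claim, not an employment claim, so one alternative holds. Condition met.
  → The court lacks jurisdiction.
The Civil Court of Harkley:
  (a) The plaintiff resides in Istdale, which is not Harkley — that alternative is enough. Satisfied.
  (b) No defendant resides in Harkley (they reside in Istdale, Dunrow, Corholm). Fails.
  (c) The plaintiff resides in Istdale, which is not Harkley — that alternative is enough. Condition met.
  (d) The amount in controversy is USD 364,000, which meets the $354,000 floor. Satisfied.
  (e) The claim is a property claim, not an employment claim — that alternative is enough. Condition met.
  → At least one condition fails; no jurisdiction.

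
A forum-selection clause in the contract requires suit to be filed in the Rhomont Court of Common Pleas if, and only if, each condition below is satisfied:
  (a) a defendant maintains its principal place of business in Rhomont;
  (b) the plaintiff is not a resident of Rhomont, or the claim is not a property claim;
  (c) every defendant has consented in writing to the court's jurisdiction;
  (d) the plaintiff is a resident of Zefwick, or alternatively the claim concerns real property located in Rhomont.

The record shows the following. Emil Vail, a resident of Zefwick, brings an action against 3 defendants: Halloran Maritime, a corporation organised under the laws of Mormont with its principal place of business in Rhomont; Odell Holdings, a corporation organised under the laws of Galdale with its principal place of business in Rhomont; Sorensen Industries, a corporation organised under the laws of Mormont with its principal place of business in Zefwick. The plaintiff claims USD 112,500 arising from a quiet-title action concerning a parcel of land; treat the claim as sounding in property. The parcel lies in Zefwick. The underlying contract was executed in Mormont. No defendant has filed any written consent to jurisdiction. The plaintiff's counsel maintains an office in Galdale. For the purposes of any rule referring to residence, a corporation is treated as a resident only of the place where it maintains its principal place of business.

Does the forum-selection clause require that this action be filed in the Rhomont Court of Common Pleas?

The Rhomont Court of Common Pleas:
  (a) Halloran Maritime has its principal place of business in Rhomont. Condition met.
  (b) The plaintiff resides in Zefwick, which is not Rhomont, which satisfies one of the alternatives. Condition met.
  (c) No such written consent has been filed. Fails.
  (d) The plaintiff resides in Zefwick, which satisfies one of the alternatives. Condition met.
  → The clause does not apply.

No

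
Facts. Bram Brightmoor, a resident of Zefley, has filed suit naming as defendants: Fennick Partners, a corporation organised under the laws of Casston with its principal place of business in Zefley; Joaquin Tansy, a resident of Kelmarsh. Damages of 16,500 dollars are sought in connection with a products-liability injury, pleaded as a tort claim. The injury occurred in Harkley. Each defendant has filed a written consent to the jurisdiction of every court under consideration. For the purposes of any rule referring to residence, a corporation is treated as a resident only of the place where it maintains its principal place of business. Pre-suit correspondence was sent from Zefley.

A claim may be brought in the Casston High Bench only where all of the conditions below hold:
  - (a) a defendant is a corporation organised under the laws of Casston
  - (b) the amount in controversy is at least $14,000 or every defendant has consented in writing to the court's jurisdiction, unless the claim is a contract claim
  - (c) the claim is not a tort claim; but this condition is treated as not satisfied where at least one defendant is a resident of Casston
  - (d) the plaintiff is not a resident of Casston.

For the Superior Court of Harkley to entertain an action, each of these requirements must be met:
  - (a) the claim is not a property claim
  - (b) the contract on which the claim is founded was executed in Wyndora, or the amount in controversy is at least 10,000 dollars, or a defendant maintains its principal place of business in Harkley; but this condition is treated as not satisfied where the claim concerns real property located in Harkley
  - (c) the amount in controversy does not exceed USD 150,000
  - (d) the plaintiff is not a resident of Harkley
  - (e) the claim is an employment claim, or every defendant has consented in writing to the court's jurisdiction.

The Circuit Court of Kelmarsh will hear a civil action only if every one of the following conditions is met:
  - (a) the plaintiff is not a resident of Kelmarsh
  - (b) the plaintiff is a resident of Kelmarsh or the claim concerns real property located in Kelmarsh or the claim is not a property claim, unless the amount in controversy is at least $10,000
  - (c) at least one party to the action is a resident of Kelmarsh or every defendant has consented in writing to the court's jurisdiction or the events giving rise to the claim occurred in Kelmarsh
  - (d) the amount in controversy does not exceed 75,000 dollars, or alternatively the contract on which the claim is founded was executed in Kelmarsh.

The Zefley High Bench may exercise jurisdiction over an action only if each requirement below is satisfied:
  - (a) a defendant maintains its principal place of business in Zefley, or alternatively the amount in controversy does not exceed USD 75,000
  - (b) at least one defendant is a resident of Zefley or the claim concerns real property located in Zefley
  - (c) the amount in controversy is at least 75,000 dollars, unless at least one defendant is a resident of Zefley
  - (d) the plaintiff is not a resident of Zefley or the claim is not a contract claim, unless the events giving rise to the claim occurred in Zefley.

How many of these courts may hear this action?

3

The Casston High Bench:
  (a) Fennick Partners is organised under the laws of Casston. Condition met.
  (b) The amount in controversy is USD 16,500, which meets the $14,000 floor — that alternative is enough. Satisfied.
  (c) The claim is a tort claim. Condition not met.
  (d) The plaintiff resides in Zefley, which is not Casston. Condition met.
  → No jurisdiction.
The Superior Court of Harkley:
  (a) The claim is a tort claim, not a property claim. Satisfied.
  (b) The amount in controversy is $16,500, which meets the $10,000 floor, so one alternative holds. The exception is not triggered, since the claim does not concern real property. Met.
  (c) The amount in controversy is $16,500, within the 150,000 dollars ceiling. Condition met.
  (d) The plaintiff resides in Zefley, which is not Harkley. Met.
  (e) Every defendant has filed written consent, so this disjunct is met. Satisfied.
  → Jurisdiction lies.
The Circuit Court of Kelmarsh:
  (a) The plaintiff resides in Zefley, which is not Kelmarsh. Condition met.
  (b) The claim is a tort claim, not a property claim — that alternative is enough. Condition met.
  (c) Joaquin Tansy resides in Kelmarsh, so one alternative holds. Satisfied.
  (d) The amount in controversy is USD 16,500, within the $75,000 ceiling, which satisfies one of the alternatives. Met.
  → Jurisdiction lies.
The Zefley High Bench:
  (a) Fennick Partners has its principal place of business in Zefley, which satisfies one of the alternatives. Condition met.
  (b) Fennick Partners resides in Zefley — that alternative is enough. Condition met.
  (c) The amount in controversy is $16,500, below the 75,000 dollars floor. However, Fennick Partners resides in Zefley, so the 'unless' proviso supplies this condition. Met.
  (d) The claim is a tort claim, not a contract claim, so this disjunct is met. Met.
  → Every requirement is satisfied — jurisdiction.
Courts with jurisdiction: the Superior Court of Harkley, the Circuit Court of Kelmarsh, the Zefley High Bench — 3 in total.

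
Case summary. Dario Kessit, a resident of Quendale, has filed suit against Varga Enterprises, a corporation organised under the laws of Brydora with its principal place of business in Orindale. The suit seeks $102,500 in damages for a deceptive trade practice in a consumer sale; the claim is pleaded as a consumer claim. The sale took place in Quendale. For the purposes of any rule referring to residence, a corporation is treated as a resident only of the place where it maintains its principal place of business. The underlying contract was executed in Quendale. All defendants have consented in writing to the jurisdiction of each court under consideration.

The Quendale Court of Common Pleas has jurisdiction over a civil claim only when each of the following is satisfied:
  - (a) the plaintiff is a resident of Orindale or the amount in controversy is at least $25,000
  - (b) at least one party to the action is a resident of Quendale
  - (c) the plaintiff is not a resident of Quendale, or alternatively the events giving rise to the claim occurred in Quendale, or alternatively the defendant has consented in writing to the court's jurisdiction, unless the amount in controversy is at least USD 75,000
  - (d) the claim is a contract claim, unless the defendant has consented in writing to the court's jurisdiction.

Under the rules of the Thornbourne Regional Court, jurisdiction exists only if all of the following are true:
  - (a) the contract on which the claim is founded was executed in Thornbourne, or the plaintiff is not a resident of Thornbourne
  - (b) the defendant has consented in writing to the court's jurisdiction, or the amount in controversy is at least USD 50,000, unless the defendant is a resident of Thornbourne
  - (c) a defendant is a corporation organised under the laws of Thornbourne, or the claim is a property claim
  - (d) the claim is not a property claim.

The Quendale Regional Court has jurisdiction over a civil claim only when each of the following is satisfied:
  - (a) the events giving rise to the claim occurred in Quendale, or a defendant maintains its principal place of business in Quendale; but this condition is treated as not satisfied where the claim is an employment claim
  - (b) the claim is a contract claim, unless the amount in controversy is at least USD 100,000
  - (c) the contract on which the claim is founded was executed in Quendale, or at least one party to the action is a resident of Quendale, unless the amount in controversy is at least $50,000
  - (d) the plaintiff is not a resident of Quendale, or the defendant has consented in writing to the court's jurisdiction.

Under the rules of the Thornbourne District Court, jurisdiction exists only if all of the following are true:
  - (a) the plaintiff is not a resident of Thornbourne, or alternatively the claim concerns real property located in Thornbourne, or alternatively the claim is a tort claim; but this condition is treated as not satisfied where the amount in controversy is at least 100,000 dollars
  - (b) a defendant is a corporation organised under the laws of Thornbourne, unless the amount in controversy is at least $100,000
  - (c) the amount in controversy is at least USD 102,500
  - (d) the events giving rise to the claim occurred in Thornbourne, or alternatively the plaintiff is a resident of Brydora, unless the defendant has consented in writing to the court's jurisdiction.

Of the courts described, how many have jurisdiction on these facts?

2

The Quendale Court of Common Pleas:
  (a) The amount in controversy is USD 102,500, which meets the USD 25,000 floor — that alternative is enough. Condition met.
  (b) Dario Kessit resides in Quendale. Condition met.
  (c) The operative events occurred in Quendale, so this disjunct is met. Met.
  (d) The claim is a consumer claim, not a contract claim. The proviso rescues it, though: every defendant has filed written consent. Met.
  → Jurisdiction lies.
The Thornbourne Regional Court:
  (a) The plaintiff resides in Quendale, which is not Thornbourne, so one alternative holds. Condition met.
  (b) Every defendant has filed written consent, so this disjunct is met. Met.
  (c) The corporate defendant(s) are organised in Brydora, not Thornbourne; the claim is a consumer claim, not a property claim — no alternative holds. Not met.
  (d) The claim is a consumer claim, not a property claim. Met.
  → No jurisdiction.
The Quendale Regional Court:
  (a) The operative events occurred in Quendale, which satisfies one of the alternatives. And the carve-out is inapplicable — the claim is a consumer claim, not an employment claim. Condition met.
  (b) The claim is a consumer claim, not a contract claim. However, the amount in controversy is 102,500 dollars, which meets the $100,000 floor, so the 'unless' proviso supplies this condition. Satisfied.
  (c) The contract was executed in Quendale, so one alternative holds. Satisfied.
  (d) Every defendant has filed written consent, so one alternative holds. Met.
  → All conditions met; jurisdiction exists.
The Thornbourne District Court:
  (a) The plaintiff resides in Quendale, which is not Thornbourne, so one alternative holds. But the amount in controversy is USD 102,500, which meets the $100,000 floor, triggering the carve-out and defeating this condition. Fails.
  (b) The corporate defendant(s) are organised in Brydora, not Thornbourne. The proviso rescues it, though: the amount in controversy is $102,500, which meets the USD 100,000 floor. Condition met.
  (c) The amount in controversy is 102,500 dollars, which meets the USD 102,500 floor. Satisfied.
  (d) The operative events occurred in Quendale, not Thornbourne; the plaintiff resides in Quendale, not Brydora — none of the alternatives is met. However, every defendant has filed written consent, so the 'unless' proviso supplies this condition. Condition met.
  → At least one condition fails; no jurisdiction.
Courts with jurisdiction: the Quendale Court of Common Pleas, the Quendale Regional Court — 2 in total.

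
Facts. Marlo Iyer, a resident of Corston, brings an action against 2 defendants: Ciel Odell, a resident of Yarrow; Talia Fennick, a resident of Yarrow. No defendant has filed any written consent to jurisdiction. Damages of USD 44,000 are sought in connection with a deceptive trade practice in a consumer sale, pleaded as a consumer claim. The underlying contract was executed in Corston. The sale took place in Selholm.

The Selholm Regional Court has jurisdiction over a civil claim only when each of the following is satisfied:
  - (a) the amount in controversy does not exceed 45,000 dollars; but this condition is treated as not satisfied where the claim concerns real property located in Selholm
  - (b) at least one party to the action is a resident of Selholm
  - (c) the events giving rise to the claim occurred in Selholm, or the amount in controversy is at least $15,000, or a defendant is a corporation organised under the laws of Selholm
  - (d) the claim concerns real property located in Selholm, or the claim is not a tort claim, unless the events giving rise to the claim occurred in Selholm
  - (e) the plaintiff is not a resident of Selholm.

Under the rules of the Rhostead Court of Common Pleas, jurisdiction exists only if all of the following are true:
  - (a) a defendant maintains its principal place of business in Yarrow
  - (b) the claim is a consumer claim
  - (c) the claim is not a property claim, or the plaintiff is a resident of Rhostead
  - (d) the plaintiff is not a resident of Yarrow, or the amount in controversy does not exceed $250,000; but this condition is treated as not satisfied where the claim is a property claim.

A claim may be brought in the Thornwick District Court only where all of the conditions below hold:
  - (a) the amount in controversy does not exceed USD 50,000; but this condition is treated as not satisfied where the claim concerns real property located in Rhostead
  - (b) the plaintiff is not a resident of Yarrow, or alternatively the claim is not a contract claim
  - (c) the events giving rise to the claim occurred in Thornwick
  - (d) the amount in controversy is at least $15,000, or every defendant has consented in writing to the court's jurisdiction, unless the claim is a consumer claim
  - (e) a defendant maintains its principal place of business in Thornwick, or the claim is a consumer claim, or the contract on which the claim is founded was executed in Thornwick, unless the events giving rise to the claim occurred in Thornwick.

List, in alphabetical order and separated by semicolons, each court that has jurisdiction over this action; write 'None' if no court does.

The Selholm Regional Court:
  (a) The amount in controversy is 44,000 dollars, within the $45,000 ceiling. And the carve-out is inapplicable — the claim does not concern real property. Condition met.
  (b) No party resides in Selholm. Not met.
  (c) The operative events occurred in Selholm, so one alternative holds. Satisfied.
  (d) The claim is a consumer claim, not a tort claim, so one alternative holds. Satisfied.
  (e) The plaintiff resides in Corston, which is not Selholm. Satisfied.
  → No jurisdiction.
The Rhostead Court of Common Pleas:
  (a) No defendant is a corporation. Fails.
  (b) The claim is a consumer claim. Condition met.
  (c) The claim is a consumer claim, not a property claim, so this disjunct is met. Met.
  (d) The plaintiff resides in Corston, which is not Yarrow — that alternative is enough. The carve-out does not apply: the claim is a consumer claim, not a property claim. Met.
  → At least one condition fails; no jurisdiction.
The Thornwick District Court:
  (a) The amount in controversy is $44,000, within the USD 50,000 ceiling. The exception is not triggered, since the claim does not concern real property. Satisfied.
  (b) The plaintiff resides in Corston, which is not Yarrow, so this disjunct is met. Satisfied.
  (c) The operative events occurred in Selholm, not Thornwick. Not met.
  (d) The amount in controversy is 44,000 dollars, which meets the $15,000 floor — that alternative is enough. Met.
  (e) The claim is a consumer claim, so one alternative holds. Satisfied.
  → At least one condition fails; no jurisdiction.

None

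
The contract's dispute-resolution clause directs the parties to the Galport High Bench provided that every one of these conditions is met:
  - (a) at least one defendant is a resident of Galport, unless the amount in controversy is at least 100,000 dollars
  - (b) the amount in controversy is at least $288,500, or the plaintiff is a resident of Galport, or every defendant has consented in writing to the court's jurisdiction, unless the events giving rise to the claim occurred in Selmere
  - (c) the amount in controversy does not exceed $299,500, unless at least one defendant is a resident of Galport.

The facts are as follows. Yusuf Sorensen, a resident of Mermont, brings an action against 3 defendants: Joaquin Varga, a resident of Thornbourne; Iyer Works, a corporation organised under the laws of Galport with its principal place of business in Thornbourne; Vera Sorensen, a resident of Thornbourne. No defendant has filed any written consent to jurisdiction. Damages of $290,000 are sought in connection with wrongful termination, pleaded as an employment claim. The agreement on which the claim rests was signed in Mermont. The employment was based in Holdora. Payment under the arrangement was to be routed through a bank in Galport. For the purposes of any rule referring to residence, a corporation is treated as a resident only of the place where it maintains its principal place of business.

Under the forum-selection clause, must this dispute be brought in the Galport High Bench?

Yes

The Galport High Bench:
  (a) No defendant resides in Galport (they reside in Thornbourne, Thornbourne, Thornbourne). But the amount in controversy is USD 290,000, which meets the 100,000 dollars floor, and the 'unless' clause therefore excuses the requirement. Met.
  (b) The amount in controversy is 290,000 dollars, which meets the $288,500 floor — that alternative is enough. Condition met.
  (c) The amount in controversy is $290,000, within the USD 299,500 ceiling. Met.
  → The clause applies.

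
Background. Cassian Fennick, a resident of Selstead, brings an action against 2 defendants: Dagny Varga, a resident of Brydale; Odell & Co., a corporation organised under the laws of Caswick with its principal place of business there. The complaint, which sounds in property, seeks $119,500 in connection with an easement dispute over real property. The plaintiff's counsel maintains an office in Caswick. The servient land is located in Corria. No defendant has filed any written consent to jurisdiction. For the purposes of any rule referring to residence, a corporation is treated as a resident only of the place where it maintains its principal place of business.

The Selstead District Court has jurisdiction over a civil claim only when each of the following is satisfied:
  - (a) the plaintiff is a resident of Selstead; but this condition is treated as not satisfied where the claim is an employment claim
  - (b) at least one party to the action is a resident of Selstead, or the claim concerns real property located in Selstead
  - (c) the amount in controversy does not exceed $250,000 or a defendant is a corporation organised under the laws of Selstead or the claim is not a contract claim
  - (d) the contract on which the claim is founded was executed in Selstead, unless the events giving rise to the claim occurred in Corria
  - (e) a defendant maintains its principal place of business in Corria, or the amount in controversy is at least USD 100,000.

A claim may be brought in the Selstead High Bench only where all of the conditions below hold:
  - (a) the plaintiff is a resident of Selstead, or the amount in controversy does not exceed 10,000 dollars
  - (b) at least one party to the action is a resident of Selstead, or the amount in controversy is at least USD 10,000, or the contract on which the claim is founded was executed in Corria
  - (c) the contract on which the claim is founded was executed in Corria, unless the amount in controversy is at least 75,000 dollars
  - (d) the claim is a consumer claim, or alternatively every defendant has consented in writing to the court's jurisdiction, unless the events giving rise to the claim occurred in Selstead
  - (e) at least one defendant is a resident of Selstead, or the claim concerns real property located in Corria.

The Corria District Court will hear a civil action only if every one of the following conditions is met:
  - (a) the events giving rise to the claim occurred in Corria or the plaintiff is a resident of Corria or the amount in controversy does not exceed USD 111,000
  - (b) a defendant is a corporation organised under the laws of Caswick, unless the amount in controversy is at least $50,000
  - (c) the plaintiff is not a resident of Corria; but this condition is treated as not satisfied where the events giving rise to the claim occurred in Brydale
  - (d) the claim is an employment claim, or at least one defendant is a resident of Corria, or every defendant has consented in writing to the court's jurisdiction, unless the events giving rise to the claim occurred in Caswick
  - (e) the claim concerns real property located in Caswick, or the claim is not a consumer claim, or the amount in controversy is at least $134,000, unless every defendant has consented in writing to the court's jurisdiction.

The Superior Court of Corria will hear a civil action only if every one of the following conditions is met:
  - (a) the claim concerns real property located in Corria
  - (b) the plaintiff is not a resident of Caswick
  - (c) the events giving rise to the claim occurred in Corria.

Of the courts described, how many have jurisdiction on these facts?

The Selstead District Court:
  (a) The plaintiff resides in Selstead. The carve-out does not apply: the claim is a property claim, not an employment claim. Condition met.
  (b) Cassian Fennick resides in Selstead, which satisfies one of the alternatives. Condition met.
  (c) The amount in controversy is 119,500 dollars, within the $250,000 ceiling, so this disjunct is met. Satisfied.
  (d) No contract (and hence no place of execution) is alleged. But the operative events occurred in Corria, and the 'unless' clause therefore excuses the requirement. Satisfied.
  (e) The amount in controversy is 119,500 dollars, which meets the 100,000 dollars floor, so this disjunct is met. Met.
  → Jurisdiction lies.
The Selstead High Bench:
  (a) The plaintiff resides in Selstead, so one alternative holds. Met.
  (b) Cassian Fennick resides in Selstead — that alternative is enough. Condition met.
  (c) No contract (and hence no place of execution) is alleged. The proviso rescues it, though: the amount in controversy is $119,500, which meets the USD 75,000 floor. Satisfied.
  (d) The claim is a property claim, not a consumer claim; no such written consent has been filed — no alternative holds. And the operative events occurred in Corria, not Selstead, so the proviso does not save it. Not satisfied.
  (e) The property lies in Corria, so this disjunct is met. Satisfied.
  → Not every requirement is met — no jurisdiction.
The Corria District Court:
  (a) The operative events occurred in Corria — that alternative is enough. Satisfied.
  (b) Odell & Co. is organised under the laws of Caswick. Condition met.
  (c) The plaintiff resides in Selstead, which is not Corria. The carve-out does not apply: the operative events occurred in Corria, not Brydale. Condition met.
  (d) The claim is a property claim, not an employment claim; no defendant resides in Corria (they reside in Brydale, Caswick); no such written consent has been filed — no alternative holds. Nor does the 'unless' clause help: the operative events occurred in Corria, not Caswick. Not met.
  (e) The claim is a property claim, not a consumer claim — that alternative is enough. Condition met.
  → The court lacks jurisdiction.
The Superior Court of Corria:
  (a) The property lies in Corria. Condition met.
  (b) The plaintiff resides in Selstead, which is not Caswick. Met.
  (c) The operative events occurred in Corria. Condition met.
  → Every requirement is satisfied — jurisdiction.
Courts with jurisdiction: the Selstead District Court, the Superior Court of Corria — 2 in total.

2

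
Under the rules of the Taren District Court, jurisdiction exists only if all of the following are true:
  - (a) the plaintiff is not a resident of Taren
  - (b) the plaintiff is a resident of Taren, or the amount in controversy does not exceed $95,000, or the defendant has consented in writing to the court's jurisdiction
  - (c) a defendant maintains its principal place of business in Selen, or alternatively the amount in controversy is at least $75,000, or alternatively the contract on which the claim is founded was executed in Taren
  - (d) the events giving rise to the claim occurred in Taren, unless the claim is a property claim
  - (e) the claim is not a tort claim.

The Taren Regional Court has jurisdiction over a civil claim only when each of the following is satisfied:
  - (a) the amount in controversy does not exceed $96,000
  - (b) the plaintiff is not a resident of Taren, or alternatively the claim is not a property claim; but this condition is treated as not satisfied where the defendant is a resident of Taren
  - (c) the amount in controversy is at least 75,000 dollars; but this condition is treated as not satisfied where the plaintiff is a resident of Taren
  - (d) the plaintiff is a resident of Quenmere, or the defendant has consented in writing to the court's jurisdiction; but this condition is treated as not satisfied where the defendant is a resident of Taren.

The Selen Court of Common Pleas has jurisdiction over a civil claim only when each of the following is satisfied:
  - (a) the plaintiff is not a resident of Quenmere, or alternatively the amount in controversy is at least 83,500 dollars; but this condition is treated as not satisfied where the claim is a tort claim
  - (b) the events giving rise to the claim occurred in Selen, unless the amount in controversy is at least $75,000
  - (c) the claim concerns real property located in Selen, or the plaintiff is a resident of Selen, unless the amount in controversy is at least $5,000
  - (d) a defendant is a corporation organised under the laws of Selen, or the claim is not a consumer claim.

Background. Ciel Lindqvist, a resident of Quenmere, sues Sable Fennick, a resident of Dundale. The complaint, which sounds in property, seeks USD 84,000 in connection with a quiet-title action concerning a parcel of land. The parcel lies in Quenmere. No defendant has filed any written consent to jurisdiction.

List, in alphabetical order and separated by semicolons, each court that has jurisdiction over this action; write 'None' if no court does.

the Selen Court of Common Pleas; the Taren District Court; the Taren Regional Court

The Taren District Court:
  (a) The plaintiff resides in Quenmere, which is not Taren. Met.
  (b) The amount in controversy is 84,000 dollars, within the $95,000 ceiling, so this disjunct is met. Condition met.
  (c) The amount in controversy is $84,000, which meets the $75,000 floor, so this disjunct is met. Satisfied.
  (d) The operative events occurred in Quenmere, not Taren. But the claim is a property claim, and the 'unless' clause therefore excuses the requirement. Met.
  (e) The claim is a property claim, not a tort claim. Condition met.
  → Jurisdiction lies.
The Taren Regional Court:
  (a) The amount in controversy is 84,000 dollars, within the $96,000 ceiling. Condition met.
  (b) The plaintiff resides in Quenmere, which is not Taren — that alternative is enough. The exception is not triggered, since the defendant resides in Dundale, not Taren. Satisfied.
  (c) The amount in controversy is $84,000, which meets the 75,000 dollars floor. And the carve-out is inapplicable — the plaintiff resides in Quenmere, not Taren. Condition met.
  (d) The plaintiff resides in Quenmere, so one alternative holds. The carve-out does not apply: the defendant resides in Dundale, not Taren. Condition met.
  → Jurisdiction lies.
The Selen Court of Common Pleas:
  (a) The amount in controversy is USD 84,000, which meets the USD 83,500 floor, which satisfies one of the alternatives. The exception is not triggered, since the claim is a property claim, not a tort claim. Condition met.
  (b) The operative events occurred in Quenmere, not Selen. The proviso rescues it, though: the amount in controversy is $84,000, which meets the USD 75,000 floor. Condition met.
  (c) The property lies in Quenmere, not Selen; the plaintiff resides in Quenmere, not Selen — every alternative fails. However, the amount in controversy is 84,000 dollars, which meets the $5,000 floor, so the 'unless' proviso supplies this condition. Satisfied.
  (d) The claim is a property claim, not a consumer claim, so one alternative holds. Satisfied.
  → The court has jurisdiction.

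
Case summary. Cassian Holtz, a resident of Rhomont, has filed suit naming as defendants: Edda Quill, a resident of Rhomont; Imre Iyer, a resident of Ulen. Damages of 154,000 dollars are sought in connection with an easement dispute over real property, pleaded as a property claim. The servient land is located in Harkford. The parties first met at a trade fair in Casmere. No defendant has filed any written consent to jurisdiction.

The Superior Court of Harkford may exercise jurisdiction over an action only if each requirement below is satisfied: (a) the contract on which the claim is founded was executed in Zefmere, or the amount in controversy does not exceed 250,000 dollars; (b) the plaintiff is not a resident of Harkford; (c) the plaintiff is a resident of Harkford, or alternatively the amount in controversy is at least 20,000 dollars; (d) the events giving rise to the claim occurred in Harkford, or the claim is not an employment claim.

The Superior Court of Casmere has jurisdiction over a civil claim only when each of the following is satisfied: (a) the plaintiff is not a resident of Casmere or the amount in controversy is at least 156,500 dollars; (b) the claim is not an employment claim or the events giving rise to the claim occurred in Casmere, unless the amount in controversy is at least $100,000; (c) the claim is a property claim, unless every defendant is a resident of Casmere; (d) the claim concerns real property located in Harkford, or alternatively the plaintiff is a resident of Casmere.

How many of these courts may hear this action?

2

The Superior Court of Harkford:
  (a) The amount in controversy is USD 154,000, within the 250,000 dollars ceiling — that alternative is enough. Condition met.
  (b) The plaintiff resides in Rhomont, which is not Harkford. Met.
  (c) The amount in controversy is 154,000 dollars, which meets the $20,000 floor, so one alternative holds. Satisfied.
  (d) The operative events occurred in Harkford, so one alternative holds. Condition met.
  → Every requirement is satisfied — jurisdiction.
The Superior Court of Casmere:
  (a) The plaintiff resides in Rhomont, which is not Casmere — that alternative is enough. Condition met.
  (b) The claim is a property claim, not an employment claim, so one alternative holds. Met.
  (c) The claim is a property claim. Met.
  (d) The property lies in Harkford, so one alternative holds. Satisfied.
  → Every requirement is satisfied — jurisdiction.
Courts with jurisdiction: the Superior Court of Harkford, the Superior Court of Casmere — 2 in total.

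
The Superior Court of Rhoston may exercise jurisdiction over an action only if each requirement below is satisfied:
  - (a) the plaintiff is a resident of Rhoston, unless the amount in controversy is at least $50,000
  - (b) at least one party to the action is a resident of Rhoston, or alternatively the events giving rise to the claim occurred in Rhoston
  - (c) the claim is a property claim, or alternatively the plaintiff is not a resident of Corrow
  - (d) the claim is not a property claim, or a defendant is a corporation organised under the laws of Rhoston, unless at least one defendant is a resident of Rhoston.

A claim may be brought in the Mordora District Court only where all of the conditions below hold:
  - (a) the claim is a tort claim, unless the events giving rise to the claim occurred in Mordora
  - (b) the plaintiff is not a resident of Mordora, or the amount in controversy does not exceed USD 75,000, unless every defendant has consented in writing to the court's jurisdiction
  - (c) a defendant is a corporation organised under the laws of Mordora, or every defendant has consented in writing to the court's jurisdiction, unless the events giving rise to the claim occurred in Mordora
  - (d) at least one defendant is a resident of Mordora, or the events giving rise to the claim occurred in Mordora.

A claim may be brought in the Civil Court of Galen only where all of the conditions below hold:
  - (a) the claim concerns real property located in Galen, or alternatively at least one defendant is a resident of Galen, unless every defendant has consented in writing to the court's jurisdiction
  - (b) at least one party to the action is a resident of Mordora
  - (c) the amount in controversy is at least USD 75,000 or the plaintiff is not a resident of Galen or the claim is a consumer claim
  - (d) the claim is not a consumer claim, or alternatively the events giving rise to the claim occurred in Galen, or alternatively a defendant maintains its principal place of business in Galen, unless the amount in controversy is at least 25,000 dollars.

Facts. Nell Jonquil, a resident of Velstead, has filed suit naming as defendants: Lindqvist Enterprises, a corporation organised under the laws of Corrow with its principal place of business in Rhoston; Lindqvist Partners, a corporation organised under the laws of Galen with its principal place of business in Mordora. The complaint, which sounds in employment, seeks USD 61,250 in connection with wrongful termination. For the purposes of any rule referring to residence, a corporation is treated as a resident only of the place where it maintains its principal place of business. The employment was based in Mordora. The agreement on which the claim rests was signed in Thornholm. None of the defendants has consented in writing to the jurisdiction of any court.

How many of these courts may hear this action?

The Superior Court of Rhoston:
  (a) The plaintiff resides in Velstead, not Rhoston. But the amount in controversy is USD 61,250, which meets the USD 50,000 floor, and the 'unless' clause therefore excuses the requirement. Condition met.
  (b) Lindqvist Enterprises resides in Rhoston, so this disjunct is met. Satisfied.
  (c) The plaintiff resides in Velstead, which is not Corrow, which satisfies one of the alternatives. Met.
  (d) The claim is an employment claim, not a property claim, so one alternative holds. Satisfied.
  → All conditions met; jurisdiction exists.
The Mordora District Court:
  (a) The claim is an employment claim, not a tort claim. The proviso rescues it, though: the operative events occurred in Mordora. Satisfied.
  (b) The plaintiff resides in Velstead, which is not Mordora, so one alternative holds. Met.
  (c) The corporate defendant(s) are organised in Corrow, Galen, not Mordora; no such written consent has been filed — none of the alternatives is met. The proviso rescues it, though: the operative events occurred in Mordora. Met.
  (d) Lindqvist Partners resides in Mordora, which satisfies one of the alternatives. Met.
  → Jurisdiction lies.
The Civil Court of Galen:
  (a) The claim does not concern real property; no defendant resides in Galen (they reside in Rhoston, Mordora) — none of the alternatives is met. The proviso offers no rescue either, since no such written consent has been filed. Not met.
  (b) Lindqvist Partners resides in Mordora. Met.
  (c) The plaintiff resides in Velstead, which is not Galen, which satisfies one of the alternatives. Satisfied.
  (d) The claim is an employment claim, not a consumer claim, so this disjunct is met. Satisfied.
  → At least one condition fails; no jurisdiction.
Courts with jurisdiction: the Superior Court of Rhoston, the Mordora District Court — 2 in total.

2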